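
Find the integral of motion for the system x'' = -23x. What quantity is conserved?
E = (x')^2 + 23x^2

Multiply the equation by x':
x' * x'' = -23x * x'
The left side is d/dt[(x')^2/2] and the right side is d/dt[-23x^2/2], so
d/dt[(x')^2/2 + 23x^2/2] = 0, i.e. (x')^2/2 + 23x^2/2 = constant.
Multiplying by 2, the integral of motion is E = (x')^2 + 23x^2.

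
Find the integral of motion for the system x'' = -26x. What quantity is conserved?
E = (x')^2 + 26x^2

Multiply the equation by x':
x' * x'' = -26x * x'
The left side is d/dt[(x')^2/2] and the right side is d/dt[-26x^2/2], so
d/dt[(x')^2/2 + 26x^2/2] = 0, i.e. (x')^2/2 + 26x^2/2 = constant.
Multiplying by 2, the integral of motion is E = (x')^2 + 26x^2.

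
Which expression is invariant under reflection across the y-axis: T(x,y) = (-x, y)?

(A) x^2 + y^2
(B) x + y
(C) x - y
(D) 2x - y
A

The map is reflection across the y-axis: T(x,y) = (-x, y).
Substitute the transformed coordinates into each option and compare with the original:
(A) x^2 + y^2  ->  (-x)^2 + (y)^2 = x^2 + y^2   [equals x^2 + y^2: invariant]
(B) x + y  ->  (-x) + (y) = -x + y   [differs from x + y: not invariant]
(C) x - y  ->  (-x) - (y) = -x - y   [differs from x - y: not invariant]
(D) 2x - y  ->  2(-x) - (y) = -2x - y   [differs from 2x - y: not invariant]

Only option (A), x^2 + y^2, is unchanged by the transformation.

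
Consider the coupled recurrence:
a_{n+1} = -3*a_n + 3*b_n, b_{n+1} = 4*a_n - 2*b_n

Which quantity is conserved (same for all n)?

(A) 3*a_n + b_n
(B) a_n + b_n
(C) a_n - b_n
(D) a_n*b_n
B

Replace a_n by a_{n+1} = -3*a_n + 3*b_n and b_n by b_{n+1} = 4*a_n - 2*b_n in each option and simplify:
(A) 3*a_n + b_n  ->  3*(-3*a_n + 3*b_n) + (4*a_n - 2*b_n) = -5*a_n + 7*b_n   [not conserved]
(B) a_n + b_n  ->  (-3*a_n + 3*b_n) + (4*a_n - 2*b_n) = a_n + b_n   [conserved]
(C) a_n - b_n  ->  (-3*a_n + 3*b_n) - (4*a_n - 2*b_n) = -7*a_n + 5*b_n   [not conserved]
(D) a_n*b_n  ->  (-3*a_n + 3*b_n)*(4*a_n - 2*b_n) = -12*a_n^2 + 18*a_n*b_n - 6*b_n^2   [not conserved]

Only (B) a_n + b_n returns to itself after one step, so it is the conserved quantity.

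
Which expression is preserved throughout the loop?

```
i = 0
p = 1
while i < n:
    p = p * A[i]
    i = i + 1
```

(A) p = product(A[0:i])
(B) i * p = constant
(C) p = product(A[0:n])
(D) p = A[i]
A

A loop invariant must hold before the first iteration and be re-established by every execution of the body.

(A) p = product(A[0:i]): Initially i = 0 and p = 1 = product of the empty slice A[0:0]. If p = product(A[0:i]) holds at the top of an iteration, the body sets p to product(A[0:i]) * A[i] = product(A[0:i+1]) and then i to i+1, so the property is restored. At exit i = n, giving p = product(A[0:n]).

The other options fail:
(B) i * p = constant: initially i * p = 0, but after one iteration it is 1 * A[0], which is nonzero in general.
(C) p = product(A[0:n]): false before the loop (p = 1, not the full product) -- it only becomes true at exit.
(D) p = A[i]: after the first iteration p = A[0] but i = 1; in general p is a product of several elements, not a single one.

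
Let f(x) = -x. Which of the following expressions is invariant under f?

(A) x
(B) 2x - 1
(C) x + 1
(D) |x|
D

For f(x) = -x:
Applying f replaces x by -x. Since |-x| = |x|, the absolute value is unchanged by f, whereas x -> -x, 2x - 1 -> -2x - 1 and x + 1 -> -x + 1 all change.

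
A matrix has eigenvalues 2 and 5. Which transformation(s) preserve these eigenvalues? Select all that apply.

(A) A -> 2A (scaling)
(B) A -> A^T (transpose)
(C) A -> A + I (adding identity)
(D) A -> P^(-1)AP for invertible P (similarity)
B and D

Eigenvalues are preserved by:
1. Similarity transformations: A -> P^(-1)AP (same characteristic polynomial)
2. Transpose: A^T has the same eigenvalues as A

Eigenvalues are NOT preserved by:
- Adding identity: eigenvalues become 2+1, 5+1
- Scaling: eigenvalues become 4, 10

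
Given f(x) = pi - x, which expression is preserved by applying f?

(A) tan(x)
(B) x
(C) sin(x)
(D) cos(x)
C

For f(x) = pi - x:
sin(pi - x) = sin(x), so sine is invariant under this transformation.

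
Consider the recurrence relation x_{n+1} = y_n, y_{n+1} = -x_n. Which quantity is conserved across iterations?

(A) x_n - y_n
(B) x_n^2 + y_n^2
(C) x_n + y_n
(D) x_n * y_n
B

For the recurrence x_{n+1} = y_n, y_{n+1} = -x_n:

x_{n+1}^2 + y_{n+1}^2 = y_n^2 + (-x_n)^2 = x_n^2 + y_n^2
The sum of squares is conserved (like energy in a harmonic oscillator).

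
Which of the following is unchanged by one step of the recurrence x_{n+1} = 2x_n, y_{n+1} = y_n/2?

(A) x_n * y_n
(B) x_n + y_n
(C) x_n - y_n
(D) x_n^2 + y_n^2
A

For the recurrence x_{n+1} = 2x_n, y_{n+1} = y_n/2:

x_{n+1} * y_{n+1} = (2x_n) * (y_n/2) = x_n * y_n
The product is conserved.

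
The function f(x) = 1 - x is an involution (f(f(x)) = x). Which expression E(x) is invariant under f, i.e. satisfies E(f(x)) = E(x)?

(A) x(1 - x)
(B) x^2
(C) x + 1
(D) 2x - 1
A

Replace x by f(x) = 1 - x in each option and simplify. As a quick numerical cross-check, also compare E(4) with E(f(4)) = E(-3).

(A) x(1 - x)  ->  (1 - x)(1 - (1 - x)), which simplifies back to x(1 - x); check: E(4) = -12, E(-3) = -12.   [invariant]
(B) x^2  ->  (1 - x)^2 = (x - 1)^2; check: E(4) = 16 but E(-3) = 9.   [not invariant]
(C) x + 1  ->  (1 - x) + 1 = 2 - x; check: E(4) = 5 but E(-3) = -2.   [not invariant]
(D) 2x - 1  ->  2(1 - x) - 1 = 1 - 2x; check: E(4) = 7 but E(-3) = -7.   [not invariant]

Only (A) is unchanged. E is symmetric under swapping x with f(x) = 1 - x, which is exactly what an involution does.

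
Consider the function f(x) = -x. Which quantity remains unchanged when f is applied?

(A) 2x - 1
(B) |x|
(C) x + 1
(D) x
B

For f(x) = -x:
Applying f replaces x by -x. Since |-x| = |x|, the absolute value is unchanged by f, whereas x -> -x, 2x - 1 -> -2x - 1 and x + 1 -> -x + 1 all change.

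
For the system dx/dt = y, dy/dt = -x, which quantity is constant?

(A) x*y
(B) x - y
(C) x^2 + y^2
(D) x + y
C

A first integral I satisfies dI/dt = 0 along every solution. Differentiate each option and use the equation of motion:
(A) d/dt[x*y] = (dx/dt)y + x(dy/dt) = y^2 - x^2, not identically 0
(B) d/dt[x - y] = y - (-x) = x + y, not identically 0
(C) d/dt[x^2 + y^2] = 2x*dx/dt + 2y*dy/dt = 2x*y + 2y*(-x) = 0
(D) d/dt[x + y] = y + (-x) = y - x, not identically 0

Only (C) has zero time-derivative. So x^2 + y^2 (the squared radius; trajectories are circles) is the conserved quantity.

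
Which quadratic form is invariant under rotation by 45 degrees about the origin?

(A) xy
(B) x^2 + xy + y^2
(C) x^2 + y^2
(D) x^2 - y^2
C

Rotation by 45 degrees sends (x, y) to (sqrt(2)x/2 - sqrt(2)y/2, sqrt(2)x/2 + sqrt(2)y/2).
Substitute the transformed coordinates into each option and compare with the original:
(A) xy  ->  (sqrt(2)x/2 - sqrt(2)y/2)(sqrt(2)x/2 + sqrt(2)y/2) = x^2/2 - y^2/2   [differs from xy: not invariant]
(B) x^2 + xy + y^2  ->  (sqrt(2)x/2 - sqrt(2)y/2)^2 + (sqrt(2)x/2 - sqrt(2)y/2)(sqrt(2)x/2 + sqrt(2)y/2) + (sqrt(2)x/2 + sqrt(2)y/2)^2 = 3x^2/2 + y^2/2   [differs from x^2 + xy + y^2: not invariant]
(C) x^2 + y^2  ->  (sqrt(2)x/2 - sqrt(2)y/2)^2 + (sqrt(2)x/2 + sqrt(2)y/2)^2 = x^2 + y^2   [equals x^2 + y^2: invariant]
(D) x^2 - y^2  ->  (sqrt(2)x/2 - sqrt(2)y/2)^2 - (sqrt(2)x/2 + sqrt(2)y/2)^2 = -2xy   [differs from x^2 - y^2: not invariant]

Only option (C), x^2 + y^2, is unchanged by the transformation.
x^2 + y^2 is the squared distance from the origin, which rotations preserve.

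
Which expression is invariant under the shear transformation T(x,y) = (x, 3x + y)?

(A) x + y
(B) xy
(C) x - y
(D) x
D

Under the shear T(x,y) = (x, 3x + y):
Substitute the transformed coordinates into each option and compare with the original:
(A) x + y  ->  (x) + (3x + y) = 4x + y   [differs from x + y: not invariant]
(B) xy  ->  (x)(3x + y) = 3x^2 + xy   [differs from xy: not invariant]
(C) x - y  ->  (x) - (3x + y) = -2x - y   [differs from x - y: not invariant]
(D) x  ->  (x) = x   [equals x: invariant]

Only option (D), x, is unchanged by the transformation.
A vertical shear moves points parallel to the y-axis, so the x-coordinate (and any function of x alone) is unchanged.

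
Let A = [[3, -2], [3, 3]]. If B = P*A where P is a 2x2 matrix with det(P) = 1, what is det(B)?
15

By the multiplicative property of determinants, det(B) = det(P*A) = det(P) * det(A) = det(A),
so the determinant is invariant under multiplication by any determinant-1 matrix; we just need det(A).

det(A) = (3)(3) - (-2)(3) = 9 - (-6) = 15

Therefore det(B) = 1 * 15 = 15.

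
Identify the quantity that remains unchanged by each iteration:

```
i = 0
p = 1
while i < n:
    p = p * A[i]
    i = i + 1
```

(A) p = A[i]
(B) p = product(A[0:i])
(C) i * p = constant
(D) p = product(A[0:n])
B

A loop invariant must hold before the first iteration and be re-established by every execution of the body.

(B) p = product(A[0:i]): Initially i = 0 and p = 1 = product of the empty slice A[0:0]. If p = product(A[0:i]) holds at the top of an iteration, the body sets p to product(A[0:i]) * A[i] = product(A[0:i+1]) and then i to i+1, so the property is restored. At exit i = n, giving p = product(A[0:n]).

The other options fail:
(A) p = A[i]: after the first iteration p = A[0] but i = 1; in general p is a product of several elements, not a single one.
(C) i * p = constant: initially i * p = 0, but after one iteration it is 1 * A[0], which is nonzero in general.
(D) p = product(A[0:n]): false before the loop (p = 1, not the full product) -- it only becomes true at exit.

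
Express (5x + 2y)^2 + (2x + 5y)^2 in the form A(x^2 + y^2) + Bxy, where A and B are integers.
29(x^2 + y^2) + 40xy

Expanding: (5x + 2y)^2 = 25x^2 + 20xy + 4y^2
(2x + 5y)^2 = 4x^2 + 20xy + 25y^2
Sum = (25+4)(x^2+y^2) + 40xy = 29(x^2 + y^2) + 40xy
This is symmetric in x and y.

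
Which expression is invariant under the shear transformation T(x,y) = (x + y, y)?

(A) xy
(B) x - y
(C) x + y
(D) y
D

Under the shear T(x,y) = (x + y, y):
Substitute the transformed coordinates into each option and compare with the original:
(A) xy  ->  (x + y)(y) = xy + y^2   [differs from xy: not invariant]
(B) x - y  ->  (x + y) - (y) = x   [differs from x - y: not invariant]
(C) x + y  ->  (x + y) + (y) = x + 2y   [differs from x + y: not invariant]
(D) y  ->  (y) = y   [equals y: invariant]

Only option (D), y, is unchanged by the transformation.
A horizontal shear moves points parallel to the x-axis, so the y-coordinate (and any function of y alone) is unchanged.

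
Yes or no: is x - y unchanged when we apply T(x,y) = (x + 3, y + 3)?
Yes

Substitute T(x,y) = (x + 3, y + 3) into the expression and compare with the original.

Original: x - y
After applying T: (x + 3) - (y + 3) = x - y

This is identical to the original x - y, so the expression is invariant.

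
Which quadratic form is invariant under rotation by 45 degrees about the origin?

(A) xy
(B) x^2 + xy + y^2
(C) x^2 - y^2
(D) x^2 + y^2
D

Rotation by 45 degrees sends (x, y) to (sqrt(2)x/2 - sqrt(2)y/2, sqrt(2)x/2 + sqrt(2)y/2).
Substitute the transformed coordinates into each option and compare with the original:
(A) xy  ->  (sqrt(2)x/2 - sqrt(2)y/2)(sqrt(2)x/2 + sqrt(2)y/2) = x^2/2 - y^2/2   [differs from xy: not invariant]
(B) x^2 + xy + y^2  ->  (sqrt(2)x/2 - sqrt(2)y/2)^2 + (sqrt(2)x/2 - sqrt(2)y/2)(sqrt(2)x/2 + sqrt(2)y/2) + (sqrt(2)x/2 + sqrt(2)y/2)^2 = 3x^2/2 + y^2/2   [differs from x^2 + xy + y^2: not invariant]
(C) x^2 - y^2  ->  (sqrt(2)x/2 - sqrt(2)y/2)^2 - (sqrt(2)x/2 + sqrt(2)y/2)^2 = -2xy   [differs from x^2 - y^2: not invariant]
(D) x^2 + y^2  ->  (sqrt(2)x/2 - sqrt(2)y/2)^2 + (sqrt(2)x/2 + sqrt(2)y/2)^2 = x^2 + y^2   [equals x^2 + y^2: invariant]

Only option (D), x^2 + y^2, is unchanged by the transformation.
x^2 + y^2 is the squared distance from the origin, which rotations preserve.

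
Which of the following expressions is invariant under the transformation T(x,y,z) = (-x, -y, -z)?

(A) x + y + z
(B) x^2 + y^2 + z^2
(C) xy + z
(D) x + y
B

Apply T(x,y,z) = (-x, -y, -z) to each option, i.e. replace (x, y, z) by the transformed coordinates.
Substitute the transformed coordinates into each option and compare with the original:
(A) x + y + z  ->  (-x) + (-y) + (-z) = -x - y - z   [differs from x + y + z: not invariant]
(B) x^2 + y^2 + z^2  ->  (-x)^2 + (-y)^2 + (-z)^2 = x^2 + y^2 + z^2   [equals x^2 + y^2 + z^2: invariant]
(C) xy + z  ->  (-x)(-y) + (-z) = xy - z   [differs from xy + z: not invariant]
(D) x + y  ->  (-x) + (-y) = -x - y   [differs from x + y: not invariant]

Only option (B), x^2 + y^2 + z^2, is unchanged by the transformation.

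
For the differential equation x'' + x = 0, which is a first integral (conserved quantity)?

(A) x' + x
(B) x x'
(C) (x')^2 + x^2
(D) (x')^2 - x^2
C

A first integral I satisfies dI/dt = 0 along every solution. Differentiate each option and use the equation of motion:
(A) d/dt[x' + x] = x'' + x' = -x + x', not identically 0
(B) d/dt[x x'] = (x')^2 + x x'' = (x')^2 - x^2, not identically 0
(C) d/dt[(x')^2 + x^2] = 2x'x'' + 2x x' = 2x'(-x) + 2x x' = 0
(D) d/dt[(x')^2 - x^2] = 2x'x'' - 2x x' = -4x x', not identically 0

Only (C) has zero time-derivative. So the energy-like quantity (x')^2 + x^2 is the first integral.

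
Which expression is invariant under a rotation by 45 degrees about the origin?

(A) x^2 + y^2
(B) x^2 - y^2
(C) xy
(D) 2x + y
A

A rotation by 45 degrees sends (x, y) to (sqrt(2)x/2 - sqrt(2)y/2, sqrt(2)x/2 + sqrt(2)y/2).
Substitute the transformed coordinates into each option and compare with the original:
(A) x^2 + y^2  ->  (sqrt(2)x/2 - sqrt(2)y/2)^2 + (sqrt(2)x/2 + sqrt(2)y/2)^2 = x^2 + y^2   [equals x^2 + y^2: invariant]
(B) x^2 - y^2  ->  (sqrt(2)x/2 - sqrt(2)y/2)^2 - (sqrt(2)x/2 + sqrt(2)y/2)^2 = -2xy   [differs from x^2 - y^2: not invariant]
(C) xy  ->  (sqrt(2)x/2 - sqrt(2)y/2)(sqrt(2)x/2 + sqrt(2)y/2) = x^2/2 - y^2/2   [differs from xy: not invariant]
(D) 2x + y  ->  2(sqrt(2)x/2 - sqrt(2)y/2) + (sqrt(2)x/2 + sqrt(2)y/2) = 3sqrt(2)x/2 - sqrt(2)y/2   [differs from 2x + y: not invariant]

Only option (A), x^2 + y^2, is unchanged by the transformation.
Geometrically, x^2 + y^2 is the squared distance from the origin, which every rotation about the origin preserves.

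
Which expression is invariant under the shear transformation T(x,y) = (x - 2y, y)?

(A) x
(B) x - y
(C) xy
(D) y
D

Under the shear T(x,y) = (x - 2y, y):
Substitute the transformed coordinates into each option and compare with the original:
(A) x  ->  (x - 2y) = x - 2y   [differs from x: not invariant]
(B) x - y  ->  (x - 2y) - (y) = x - 3y   [differs from x - y: not invariant]
(C) xy  ->  (x - 2y)(y) = xy - 2y^2   [differs from xy: not invariant]
(D) y  ->  (y) = y   [equals y: invariant]

Only option (D), y, is unchanged by the transformation.
A horizontal shear moves points parallel to the x-axis, so the y-coordinate (and any function of y alone) is unchanged.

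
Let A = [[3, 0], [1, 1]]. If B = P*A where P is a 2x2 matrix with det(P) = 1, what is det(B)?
3

By the multiplicative property of determinants, det(B) = det(P*A) = det(P) * det(A) = det(A),
so the determinant is invariant under multiplication by any determinant-1 matrix; we just need det(A).

det(A) = (3)(1) - (0)(1) = 3 - 0 = 3

Therefore det(B) = 1 * 3 = 3.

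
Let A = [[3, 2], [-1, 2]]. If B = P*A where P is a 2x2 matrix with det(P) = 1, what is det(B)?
8

By the multiplicative property of determinants, det(B) = det(P*A) = det(P) * det(A) = det(A),
so the determinant is invariant under multiplication by any determinant-1 matrix; we just need det(A).

det(A) = (3)(2) - (2)(-1) = 6 - (-2) = 8

Therefore det(B) = 1 * 8 = 8.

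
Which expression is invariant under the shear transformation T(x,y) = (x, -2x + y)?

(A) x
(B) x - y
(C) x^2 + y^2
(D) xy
A

Under the shear T(x,y) = (x, -2x + y):
Substitute the transformed coordinates into each option and compare with the original:
(A) x  ->  (x) = x   [equals x: invariant]
(B) x - y  ->  (x) - (-2x + y) = 3x - y   [differs from x - y: not invariant]
(C) x^2 + y^2  ->  (x)^2 + (-2x + y)^2 = 5x^2 - 4xy + y^2   [differs from x^2 + y^2: not invariant]
(D) xy  ->  (x)(-2x + y) = -2x^2 + xy   [differs from xy: not invariant]

Only option (A), x, is unchanged by the transformation.
A vertical shear moves points parallel to the y-axis, so the x-coordinate (and any function of x alone) is unchanged.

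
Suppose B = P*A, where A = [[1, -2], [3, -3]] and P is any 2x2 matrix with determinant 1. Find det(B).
3

By the multiplicative property of determinants, det(B) = det(P*A) = det(P) * det(A) = det(A),
so the determinant is invariant under multiplication by any determinant-1 matrix; we just need det(A).

det(A) = (1)(-3) - (-2)(3) = -3 - (-6) = 3

Therefore det(B) = 1 * 3 = 3.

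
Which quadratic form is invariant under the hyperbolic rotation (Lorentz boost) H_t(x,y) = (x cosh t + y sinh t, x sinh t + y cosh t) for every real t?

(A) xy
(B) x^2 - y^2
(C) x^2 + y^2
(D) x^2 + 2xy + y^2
B

Write x' = x cosh t + y sinh t, y' = x sinh t + y cosh t and substitute into each option:
(A) xy: (x cosh t + y sinh t)(x sinh t + y cosh t) = xy(cosh^2 t + sinh^2 t) + (x^2 + y^2) sinh t cosh t = xy cosh 2t + (x^2 + y^2)(sinh 2t)/2   [not invariant for t != 0]
(B) x^2 - y^2: (x cosh t + y sinh t)^2 - (x sinh t + y cosh t)^2 = x^2(cosh^2 t - sinh^2 t) + 2xy(cosh t sinh t - sinh t cosh t) + y^2(sinh^2 t - cosh^2 t) = x^2 - y^2   [invariant, using cosh^2 t - sinh^2 t = 1]
(C) x^2 + y^2: (x cosh t + y sinh t)^2 + (x sinh t + y cosh t)^2 = (x^2 + y^2)(cosh^2 t + sinh^2 t) + 4xy sinh t cosh t = (x^2 + y^2) cosh 2t + 2xy sinh 2t   [not invariant for t != 0]
(D) x^2 + 2xy + y^2: (x' + y')^2 with x' + y' = (x + y)(cosh t + sinh t) = (x + y)e^t, so it becomes (x + y)^2 e^(2t)   [not invariant for t != 0]

Only (B) x^2 - y^2 is unchanged; it is the Minkowski form preserved by Lorentz boosts, just as x^2 + y^2 is preserved by ordinary rotations.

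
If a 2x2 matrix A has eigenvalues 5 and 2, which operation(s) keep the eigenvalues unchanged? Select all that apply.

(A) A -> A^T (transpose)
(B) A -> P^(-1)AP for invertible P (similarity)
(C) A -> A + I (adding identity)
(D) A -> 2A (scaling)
A and B

Eigenvalues are preserved by:
1. Similarity transformations: A -> P^(-1)AP (same characteristic polynomial)
2. Transpose: A^T has the same eigenvalues as A

Eigenvalues are NOT preserved by:
- Adding identity: eigenvalues become 5+1, 2+1
- Scaling: eigenvalues become 10, 4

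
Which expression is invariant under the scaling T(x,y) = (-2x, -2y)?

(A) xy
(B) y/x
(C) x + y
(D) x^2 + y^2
B

Under the uniform scaling T(x,y) = (-2x, -2y):
Substitute the transformed coordinates into each option and compare with the original:
(A) xy  ->  (-2x)(-2y) = 4xy   [differs from xy: not invariant]
(B) y/x  ->  (-2y)/(-2x) = y/x   [equals y/x: invariant]
(C) x + y  ->  (-2x) + (-2y) = -2x - 2y   [differs from x + y: not invariant]
(D) x^2 + y^2  ->  (-2x)^2 + (-2y)^2 = 4x^2 + 4y^2   [differs from x^2 + y^2: not invariant]

Only option (B), y/x, is unchanged by the transformation.
The common factor -2 cancels in a ratio of coordinates, while sums, products and sums of squares pick up factors of -2 or 4.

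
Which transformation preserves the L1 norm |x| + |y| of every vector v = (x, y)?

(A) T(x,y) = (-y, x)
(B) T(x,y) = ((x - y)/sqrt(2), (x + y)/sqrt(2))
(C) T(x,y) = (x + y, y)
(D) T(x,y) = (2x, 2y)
A

A transformation preserves a norm if ||T(v)|| = ||v|| for every v; a single vector where the norm changes rules an option out.

(A) T(x,y) = (-y, x): preserves the norm -- it only permutes the coordinates and/or flips signs, which leaves |x| + |y| unchanged.
(B) T(x,y) = ((x - y)/sqrt(2), (x + y)/sqrt(2)): v = (1, 0) has norm |1| + |0| = 1, but T(v) = (sqrt(2)/2, sqrt(2)/2) has norm sqrt(2) -- not preserved.
(C) T(x,y) = (x + y, y): v = (0, 1) has norm |0| + |1| = 1, but T(v) = (1, 1) has norm 2 -- not preserved.
(D) T(x,y) = (2x, 2y): v = (1, 0) has norm |1| + |0| = 1, but T(v) = (2, 0) has norm 2 -- not preserved.

Therefore the answer is (A).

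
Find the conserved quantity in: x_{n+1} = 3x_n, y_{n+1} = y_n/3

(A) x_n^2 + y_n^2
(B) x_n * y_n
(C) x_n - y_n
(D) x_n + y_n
B

For the recurrence x_{n+1} = 3x_n, y_{n+1} = y_n/3:

x_{n+1} * y_{n+1} = (3x_n) * (y_n/3) = x_n * y_n
The product is conserved.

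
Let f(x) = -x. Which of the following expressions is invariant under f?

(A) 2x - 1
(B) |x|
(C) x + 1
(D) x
B

For f(x) = -x:
Applying f replaces x by -x. Since |-x| = |x|, the absolute value is unchanged by f, whereas x -> -x, 2x - 1 -> -2x - 1 and x + 1 -> -x + 1 all change.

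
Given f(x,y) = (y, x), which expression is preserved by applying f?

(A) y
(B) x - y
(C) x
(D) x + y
D

For f(x,y) = (y, x):
After applying f: x' = y, y' = x. So x' + y' = y + x = x + y.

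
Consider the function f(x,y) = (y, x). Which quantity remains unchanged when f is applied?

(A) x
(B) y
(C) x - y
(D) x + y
D

For f(x,y) = (y, x):
After applying f: x' = y, y' = x. So x' + y' = y + x = x + y.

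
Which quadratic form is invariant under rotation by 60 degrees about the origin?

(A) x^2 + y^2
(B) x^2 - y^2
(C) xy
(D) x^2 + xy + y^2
A

Rotation by 60 degrees sends (x, y) to (x/2 - sqrt(3)y/2, sqrt(3)x/2 + y/2).
Substitute the transformed coordinates into each option and compare with the original:
(A) x^2 + y^2  ->  (x/2 - sqrt(3)y/2)^2 + (sqrt(3)x/2 + y/2)^2 = x^2 + y^2   [equals x^2 + y^2: invariant]
(B) x^2 - y^2  ->  (x/2 - sqrt(3)y/2)^2 - (sqrt(3)x/2 + y/2)^2 = -x^2/2 - sqrt(3)xy + y^2/2   [differs from x^2 - y^2: not invariant]
(C) xy  ->  (x/2 - sqrt(3)y/2)(sqrt(3)x/2 + y/2) = sqrt(3)x^2/4 - xy/2 - sqrt(3)y^2/4   [differs from xy: not invariant]
(D) x^2 + xy + y^2  ->  (x/2 - sqrt(3)y/2)^2 + (x/2 - sqrt(3)y/2)(sqrt(3)x/2 + y/2) + (sqrt(3)x/2 + y/2)^2 = sqrt(3)x^2/4 + x^2 - xy/2 - sqrt(3)y^2/4 + y^2   [differs from x^2 + xy + y^2: not invariant]

Only option (A), x^2 + y^2, is unchanged by the transformation.
x^2 + y^2 is the squared distance from the origin, which rotations preserve.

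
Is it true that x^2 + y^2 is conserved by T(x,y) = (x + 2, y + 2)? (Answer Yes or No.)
No

Substitute T(x,y) = (x + 2, y + 2) into the expression and compare with the original.

Original: x^2 + y^2
After applying T: (x + 2)^2 + (y + 2)^2 = x^2 + 4x + y^2 + 4y + 8

This differs from the original x^2 + y^2 (difference: 4x + 4y + 8), so the expression is NOT invariant.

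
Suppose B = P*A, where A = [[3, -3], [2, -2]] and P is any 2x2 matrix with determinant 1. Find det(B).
0

By the multiplicative property of determinants, det(B) = det(P*A) = det(P) * det(A) = det(A),
so the determinant is invariant under multiplication by any determinant-1 matrix; we just need det(A).

det(A) = (3)(-2) - (-3)(2) = -6 - (-6) = 0

Therefore det(B) = 1 * 0 = 0.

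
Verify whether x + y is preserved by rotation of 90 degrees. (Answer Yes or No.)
No

Applying rotation by 90 degrees: x' = x*cos(90 degrees) - y*sin(90 degrees) = -y, y' = x*sin(90 degrees) + y*cos(90 degrees) = x

Substituting into x + y:
(-y) + (x)
= x - y

This differs from the original expression x + y, so it is NOT invariant.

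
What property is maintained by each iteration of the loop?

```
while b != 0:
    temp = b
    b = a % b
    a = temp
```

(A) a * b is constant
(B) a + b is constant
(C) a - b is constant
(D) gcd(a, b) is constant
D

A loop invariant must hold before the first iteration and be re-established by every execution of the body.

(D) gcd(a, b) is constant: One iteration replaces (a, b) by (b, a mod b). Since a mod b = a - q*b for an integer q, any common divisor of a and b divides b and a mod b, and conversely; hence gcd(b, a mod b) = gcd(a, b). For instance (32, 10) -> (10, 2) keeps gcd = 2. At exit b = 0 and a = gcd of the original inputs.

The other options fail:
(A) a * b is constant: e.g. (a, b) = (32, 10) -> (10, 2): the product goes from 320 to 20.
(B) a + b is constant: e.g. (a, b) = (32, 10) -> (10, 2): the sum goes from 42 to 12.
(C) a - b is constant: e.g. (a, b) = (32, 10) -> (10, 2): the difference goes from 22 to 8.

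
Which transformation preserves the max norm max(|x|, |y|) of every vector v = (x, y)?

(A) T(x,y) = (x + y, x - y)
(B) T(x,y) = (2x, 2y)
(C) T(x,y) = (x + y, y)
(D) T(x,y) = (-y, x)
D

A transformation preserves a norm if ||T(v)|| = ||v|| for every v; a single vector where the norm changes rules an option out.

(A) T(x,y) = (x + y, x - y): v = (1, 1) has norm max(|1|, |1|) = 1, but T(v) = (2, 0) has norm 2 -- not preserved.
(B) T(x,y) = (2x, 2y): v = (1, 0) has norm max(|1|, |0|) = 1, but T(v) = (2, 0) has norm 2 -- not preserved.
(C) T(x,y) = (x + y, y): v = (1, 1) has norm max(|1|, |1|) = 1, but T(v) = (2, 1) has norm 2 -- not preserved.
(D) T(x,y) = (-y, x): preserves the norm -- it only permutes the coordinates and/or flips signs, which leaves max(|x|, |y|) unchanged.

Therefore the answer is (D).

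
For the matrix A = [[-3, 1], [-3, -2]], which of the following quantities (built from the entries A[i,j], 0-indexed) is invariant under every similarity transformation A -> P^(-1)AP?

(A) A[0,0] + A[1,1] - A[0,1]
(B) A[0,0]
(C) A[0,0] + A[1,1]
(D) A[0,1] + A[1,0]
C

A[0,0] + A[1,1] is the trace of A. By the cyclic property of the trace, tr(P^(-1)AP) = tr(APP^(-1)) = tr(A), so it is the same for every matrix similar to A.

The other combinations are not similarity invariants. For example, take P = [[2, 1], [1, 1]] (det P = 1), so P^(-1) = [[1, -1], [-1, 2]] and
B = P^(-1)AP = [[3, 3], [-11, -8]].
Evaluating each option on A and on B:
(A) A[0,0] + A[1,1] - A[0,1]: -6 for A, -8 for B -> changes
(B) A[0,0]: -3 for A, 3 for B -> changes
(C) A[0,0] + A[1,1]: -5 for A, -5 for B -> unchanged
(D) A[0,1] + A[1,0]: -2 for A, -8 for B -> changes

Only (C) A[0,0] + A[1,1] = -5 survives (and it does so for every P, not just this one), so it is the invariant.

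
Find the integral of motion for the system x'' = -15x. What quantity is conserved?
E = (x')^2 + 15x^2

Multiply the equation by x':
x' * x'' = -15x * x'
The left side is d/dt[(x')^2/2] and the right side is d/dt[-15x^2/2], so
d/dt[(x')^2/2 + 15x^2/2] = 0, i.e. (x')^2/2 + 15x^2/2 = constant.
Multiplying by 2, the integral of motion is E = (x')^2 + 15x^2.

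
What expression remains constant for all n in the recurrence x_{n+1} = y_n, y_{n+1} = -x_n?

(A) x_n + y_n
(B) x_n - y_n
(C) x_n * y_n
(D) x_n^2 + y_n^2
D

For the recurrence x_{n+1} = y_n, y_{n+1} = -x_n:

x_{n+1}^2 + y_{n+1}^2 = y_n^2 + (-x_n)^2 = x_n^2 + y_n^2
The sum of squares is conserved (like energy in a harmonic oscillator).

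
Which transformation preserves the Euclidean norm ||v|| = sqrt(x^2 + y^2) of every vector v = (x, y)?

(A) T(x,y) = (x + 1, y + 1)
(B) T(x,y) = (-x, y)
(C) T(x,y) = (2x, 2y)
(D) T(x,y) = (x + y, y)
B

A transformation preserves a norm if ||T(v)|| = ||v|| for every v; a single vector where the norm changes rules an option out.

(A) T(x,y) = (x + 1, y + 1): v = (1, 0) has norm sqrt((1)^2 + (0)^2) = 1, but T(v) = (2, 1) has norm sqrt(5) -- not preserved.
(B) T(x,y) = (-x, y): preserves the norm -- it is an orthogonal map (a rotation/reflection), and (-x)^2 + (y)^2 simplifies to x^2 + y^2.
(C) T(x,y) = (2x, 2y): v = (1, 0) has norm sqrt((1)^2 + (0)^2) = 1, but T(v) = (2, 0) has norm 2 -- not preserved.
(D) T(x,y) = (x + y, y): v = (0, 1) has norm sqrt((0)^2 + (1)^2) = 1, but T(v) = (1, 1) has norm sqrt(2) -- not preserved.

Therefore the answer is (B).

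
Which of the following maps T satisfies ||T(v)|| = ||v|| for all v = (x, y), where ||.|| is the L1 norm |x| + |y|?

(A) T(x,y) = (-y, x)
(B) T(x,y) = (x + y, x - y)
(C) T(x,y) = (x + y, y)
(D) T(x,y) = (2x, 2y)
A

A transformation preserves a norm if ||T(v)|| = ||v|| for every v; a single vector where the norm changes rules an option out.

(A) T(x,y) = (-y, x): preserves the norm -- it only permutes the coordinates and/or flips signs, which leaves |x| + |y| unchanged.
(B) T(x,y) = (x + y, x - y): v = (1, 0) has norm |1| + |0| = 1, but T(v) = (1, 1) has norm 2 -- not preserved.
(C) T(x,y) = (x + y, y): v = (0, 1) has norm |0| + |1| = 1, but T(v) = (1, 1) has norm 2 -- not preserved.
(D) T(x,y) = (2x, 2y): v = (1, 0) has norm |1| + |0| = 1, but T(v) = (2, 0) has norm 2 -- not preserved.

Therefore the answer is (A).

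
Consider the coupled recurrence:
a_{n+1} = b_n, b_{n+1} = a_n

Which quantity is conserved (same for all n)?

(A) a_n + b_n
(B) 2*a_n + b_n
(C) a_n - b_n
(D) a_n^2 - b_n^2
A

Replace a_n by a_{n+1} = b_n and b_n by b_{n+1} = a_n in each option and simplify:
(A) a_n + b_n  ->  (b_n) + (a_n) = a_n + b_n   [conserved]
(B) 2*a_n + b_n  ->  2*(b_n) + (a_n) = a_n + 2*b_n   [not conserved]
(C) a_n - b_n  ->  (b_n) - (a_n) = -a_n + b_n   [not conserved]
(D) a_n^2 - b_n^2  ->  (b_n)^2 - (a_n)^2 = -a_n^2 + b_n^2   [not conserved]

Only (A) a_n + b_n returns to itself after one step, so it is the conserved quantity.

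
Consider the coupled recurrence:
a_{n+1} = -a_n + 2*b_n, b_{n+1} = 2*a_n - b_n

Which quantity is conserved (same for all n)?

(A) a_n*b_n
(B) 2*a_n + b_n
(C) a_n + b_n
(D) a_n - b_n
C

Replace a_n by a_{n+1} = -a_n + 2*b_n and b_n by b_{n+1} = 2*a_n - b_n in each option and simplify:
(A) a_n*b_n  ->  (-a_n + 2*b_n)*(2*a_n - b_n) = -2*a_n^2 + 5*a_n*b_n - 2*b_n^2   [not conserved]
(B) 2*a_n + b_n  ->  2*(-a_n + 2*b_n) + (2*a_n - b_n) = 3*b_n   [not conserved]
(C) a_n + b_n  ->  (-a_n + 2*b_n) + (2*a_n - b_n) = a_n + b_n   [conserved]
(D) a_n - b_n  ->  (-a_n + 2*b_n) - (2*a_n - b_n) = -3*a_n + 3*b_n   [not conserved]

Only (C) a_n + b_n returns to itself after one step, so it is the conserved quantity.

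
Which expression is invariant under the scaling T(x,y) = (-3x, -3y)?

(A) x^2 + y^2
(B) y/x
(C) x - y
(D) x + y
B

Under the uniform scaling T(x,y) = (-3x, -3y):
Substitute the transformed coordinates into each option and compare with the original:
(A) x^2 + y^2  ->  (-3x)^2 + (-3y)^2 = 9x^2 + 9y^2   [differs from x^2 + y^2: not invariant]
(B) y/x  ->  (-3y)/(-3x) = y/x   [equals y/x: invariant]
(C) x - y  ->  (-3x) - (-3y) = -3x + 3y   [differs from x - y: not invariant]
(D) x + y  ->  (-3x) + (-3y) = -3x - 3y   [differs from x + y: not invariant]

Only option (B), y/x, is unchanged by the transformation.
The common factor -3 cancels in a ratio of coordinates, while sums, products and sums of squares pick up factors of -3 or 9.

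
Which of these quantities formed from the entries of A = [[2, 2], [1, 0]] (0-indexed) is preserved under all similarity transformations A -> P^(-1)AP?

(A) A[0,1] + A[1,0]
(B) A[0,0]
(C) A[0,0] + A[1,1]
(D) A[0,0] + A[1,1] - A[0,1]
C

A[0,0] + A[1,1] is the trace of A. By the cyclic property of the trace, tr(P^(-1)AP) = tr(APP^(-1)) = tr(A), so it is the same for every matrix similar to A.

The other combinations are not similarity invariants. For example, take P = [[1, 1], [0, 1]] (det P = 1), so P^(-1) = [[1, -1], [0, 1]] and
B = P^(-1)AP = [[1, 3], [1, 1]].
Evaluating each option on A and on B:
(A) A[0,1] + A[1,0]: 3 for A, 4 for B -> changes
(B) A[0,0]: 2 for A, 1 for B -> changes
(C) A[0,0] + A[1,1]: 2 for A, 2 for B -> unchanged
(D) A[0,0] + A[1,1] - A[0,1]: 0 for A, -1 for B -> changes

Only (C) A[0,0] + A[1,1] = 2 survives (and it does so for every P, not just this one), so it is the invariant.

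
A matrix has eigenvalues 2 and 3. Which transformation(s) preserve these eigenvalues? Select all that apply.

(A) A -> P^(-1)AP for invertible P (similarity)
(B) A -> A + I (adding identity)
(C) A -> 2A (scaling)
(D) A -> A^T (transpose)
A and D

Eigenvalues are preserved by:
1. Similarity transformations: A -> P^(-1)AP (same characteristic polynomial)
2. Transpose: A^T has the same eigenvalues as A

Eigenvalues are NOT preserved by:
- Adding identity: eigenvalues become 2+1, 3+1
- Scaling: eigenvalues become 4, 6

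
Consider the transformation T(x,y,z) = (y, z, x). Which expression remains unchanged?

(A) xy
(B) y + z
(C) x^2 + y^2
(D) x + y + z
D

Apply T(x,y,z) = (y, z, x) to each option, i.e. replace (x, y, z) by the transformed coordinates.
Substitute the transformed coordinates into each option and compare with the original:
(A) xy  ->  (y)(z) = yz   [differs from xy: not invariant]
(B) y + z  ->  (z) + (x) = x + z   [differs from y + z: not invariant]
(C) x^2 + y^2  ->  (y)^2 + (z)^2 = y^2 + z^2   [differs from x^2 + y^2: not invariant]
(D) x + y + z  ->  (y) + (z) + (x) = x + y + z   [equals x + y + z: invariant]

Only option (D), x + y + z, is unchanged by the transformation.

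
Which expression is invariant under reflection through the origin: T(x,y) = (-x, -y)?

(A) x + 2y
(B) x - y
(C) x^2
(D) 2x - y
C

The map is reflection through the origin: T(x,y) = (-x, -y).
Substitute the transformed coordinates into each option and compare with the original:
(A) x + 2y  ->  (-x) + 2(-y) = -x - 2y   [differs from x + 2y: not invariant]
(B) x - y  ->  (-x) - (-y) = -x + y   [differs from x - y: not invariant]
(C) x^2  ->  (-x)^2 = x^2   [equals x^2: invariant]
(D) 2x - y  ->  2(-x) - (-y) = -2x + y   [differs from 2x - y: not invariant]

Only option (C), x^2, is unchanged by the transformation.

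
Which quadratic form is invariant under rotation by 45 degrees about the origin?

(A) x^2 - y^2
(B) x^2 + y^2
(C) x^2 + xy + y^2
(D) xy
B

Rotation by 45 degrees sends (x, y) to (sqrt(2)x/2 - sqrt(2)y/2, sqrt(2)x/2 + sqrt(2)y/2).
Substitute the transformed coordinates into each option and compare with the original:
(A) x^2 - y^2  ->  (sqrt(2)x/2 - sqrt(2)y/2)^2 - (sqrt(2)x/2 + sqrt(2)y/2)^2 = -2xy   [differs from x^2 - y^2: not invariant]
(B) x^2 + y^2  ->  (sqrt(2)x/2 - sqrt(2)y/2)^2 + (sqrt(2)x/2 + sqrt(2)y/2)^2 = x^2 + y^2   [equals x^2 + y^2: invariant]
(C) x^2 + xy + y^2  ->  (sqrt(2)x/2 - sqrt(2)y/2)^2 + (sqrt(2)x/2 - sqrt(2)y/2)(sqrt(2)x/2 + sqrt(2)y/2) + (sqrt(2)x/2 + sqrt(2)y/2)^2 = 3x^2/2 + y^2/2   [differs from x^2 + xy + y^2: not invariant]
(D) xy  ->  (sqrt(2)x/2 - sqrt(2)y/2)(sqrt(2)x/2 + sqrt(2)y/2) = x^2/2 - y^2/2   [differs from xy: not invariant]

Only option (B), x^2 + y^2, is unchanged by the transformation.
x^2 + y^2 is the squared distance from the origin, which rotations preserve.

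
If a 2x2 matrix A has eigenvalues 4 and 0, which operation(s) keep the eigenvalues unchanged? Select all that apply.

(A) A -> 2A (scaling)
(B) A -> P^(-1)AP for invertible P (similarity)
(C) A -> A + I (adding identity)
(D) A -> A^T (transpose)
B and D

Eigenvalues are preserved by:
1. Similarity transformations: A -> P^(-1)AP (same characteristic polynomial)
2. Transpose: A^T has the same eigenvalues as A

Eigenvalues are NOT preserved by:
- Adding identity: eigenvalues become 4+1, 0+1
- Scaling: eigenvalues become 8, 0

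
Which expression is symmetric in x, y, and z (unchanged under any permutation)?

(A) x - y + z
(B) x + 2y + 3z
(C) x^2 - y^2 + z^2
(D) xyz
D

A symmetric expression is unchanged when the variables are permuted; here the transformation to test is the swap (x, y) -> (y, x).
A symmetric expression must survive every permutation; the single swap x <-> y already eliminates the distractors, and the keyed expression is also unchanged by x <-> z and y <-> z (each variable enters it in exactly the same way).
Substitute the transformed coordinates into each option and compare with the original:
(A) x - y + z  ->  (y) - (x) + z = -x + y + z   [differs from x - y + z: not invariant]
(B) x + 2y + 3z  ->  (y) + 2(x) + 3z = 2x + y + 3z   [differs from x + 2y + 3z: not invariant]
(C) x^2 - y^2 + z^2  ->  (y)^2 - (x)^2 + z^2 = -x^2 + y^2 + z^2   [differs from x^2 - y^2 + z^2: not invariant]
(D) xyz  ->  (y)(x)z = xyz   [equals xyz: invariant]

Only option (D), xyz, is unchanged by the transformation.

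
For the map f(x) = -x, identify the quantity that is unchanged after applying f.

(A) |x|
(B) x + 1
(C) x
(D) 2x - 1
A

For f(x) = -x:
Applying f replaces x by -x. Since |-x| = |x|, the absolute value is unchanged by f, whereas x -> -x, 2x - 1 -> -2x - 1 and x + 1 -> -x + 1 all change.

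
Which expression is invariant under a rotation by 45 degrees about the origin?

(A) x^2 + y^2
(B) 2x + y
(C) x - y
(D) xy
A

A rotation by 45 degrees sends (x, y) to (sqrt(2)x/2 - sqrt(2)y/2, sqrt(2)x/2 + sqrt(2)y/2).
Substitute the transformed coordinates into each option and compare with the original:
(A) x^2 + y^2  ->  (sqrt(2)x/2 - sqrt(2)y/2)^2 + (sqrt(2)x/2 + sqrt(2)y/2)^2 = x^2 + y^2   [equals x^2 + y^2: invariant]
(B) 2x + y  ->  2(sqrt(2)x/2 - sqrt(2)y/2) + (sqrt(2)x/2 + sqrt(2)y/2) = 3sqrt(2)x/2 - sqrt(2)y/2   [differs from 2x + y: not invariant]
(C) x - y  ->  (sqrt(2)x/2 - sqrt(2)y/2) - (sqrt(2)x/2 + sqrt(2)y/2) = -sqrt(2)y   [differs from x - y: not invariant]
(D) xy  ->  (sqrt(2)x/2 - sqrt(2)y/2)(sqrt(2)x/2 + sqrt(2)y/2) = x^2/2 - y^2/2   [differs from xy: not invariant]

Only option (A), x^2 + y^2, is unchanged by the transformation.
Geometrically, x^2 + y^2 is the squared distance from the origin, which every rotation about the origin preserves.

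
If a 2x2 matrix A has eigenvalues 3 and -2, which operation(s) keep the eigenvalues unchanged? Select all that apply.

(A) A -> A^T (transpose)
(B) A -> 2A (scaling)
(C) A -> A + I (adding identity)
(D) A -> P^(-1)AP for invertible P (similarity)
A and D

Eigenvalues are preserved by:
1. Similarity transformations: A -> P^(-1)AP (same characteristic polynomial)
2. Transpose: A^T has the same eigenvalues as A

Eigenvalues are NOT preserved by:
- Adding identity: eigenvalues become 3+1, -2+1
- Scaling: eigenvalues become 6, -4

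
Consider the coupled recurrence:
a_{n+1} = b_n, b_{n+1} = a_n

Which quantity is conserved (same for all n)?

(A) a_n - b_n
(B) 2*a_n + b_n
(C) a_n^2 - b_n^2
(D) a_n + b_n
D

Replace a_n by a_{n+1} = b_n and b_n by b_{n+1} = a_n in each option and simplify:
(A) a_n - b_n  ->  (b_n) - (a_n) = -a_n + b_n   [not conserved]
(B) 2*a_n + b_n  ->  2*(b_n) + (a_n) = a_n + 2*b_n   [not conserved]
(C) a_n^2 - b_n^2  ->  (b_n)^2 - (a_n)^2 = -a_n^2 + b_n^2   [not conserved]
(D) a_n + b_n  ->  (b_n) + (a_n) = a_n + b_n   [conserved]

Only (D) a_n + b_n returns to itself after one step, so it is the conserved quantity.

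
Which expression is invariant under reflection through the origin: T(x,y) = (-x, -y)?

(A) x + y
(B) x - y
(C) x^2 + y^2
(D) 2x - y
C

The map is reflection through the origin: T(x,y) = (-x, -y).
Substitute the transformed coordinates into each option and compare with the original:
(A) x + y  ->  (-x) + (-y) = -x - y   [differs from x + y: not invariant]
(B) x - y  ->  (-x) - (-y) = -x + y   [differs from x - y: not invariant]
(C) x^2 + y^2  ->  (-x)^2 + (-y)^2 = x^2 + y^2   [equals x^2 + y^2: invariant]
(D) 2x - y  ->  2(-x) - (-y) = -2x + y   [differs from 2x - y: not invariant]

Only option (C), x^2 + y^2, is unchanged by the transformation.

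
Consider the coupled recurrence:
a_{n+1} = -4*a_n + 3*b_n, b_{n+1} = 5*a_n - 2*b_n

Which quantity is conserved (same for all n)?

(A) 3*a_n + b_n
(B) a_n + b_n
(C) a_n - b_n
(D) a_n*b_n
B

Replace a_n by a_{n+1} = -4*a_n + 3*b_n and b_n by b_{n+1} = 5*a_n - 2*b_n in each option and simplify:
(A) 3*a_n + b_n  ->  3*(-4*a_n + 3*b_n) + (5*a_n - 2*b_n) = -7*a_n + 7*b_n   [not conserved]
(B) a_n + b_n  ->  (-4*a_n + 3*b_n) + (5*a_n - 2*b_n) = a_n + b_n   [conserved]
(C) a_n - b_n  ->  (-4*a_n + 3*b_n) - (5*a_n - 2*b_n) = -9*a_n + 5*b_n   [not conserved]
(D) a_n*b_n  ->  (-4*a_n + 3*b_n)*(5*a_n - 2*b_n) = -20*a_n^2 + 23*a_n*b_n - 6*b_n^2   [not conserved]

Only (B) a_n + b_n returns to itself after one step, so it is the conserved quantity.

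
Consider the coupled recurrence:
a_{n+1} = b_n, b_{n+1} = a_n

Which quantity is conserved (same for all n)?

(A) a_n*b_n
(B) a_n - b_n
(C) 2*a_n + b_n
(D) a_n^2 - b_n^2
A

Replace a_n by a_{n+1} = b_n and b_n by b_{n+1} = a_n in each option and simplify:
(A) a_n*b_n  ->  (b_n)*(a_n) = a_n*b_n   [conserved]
(B) a_n - b_n  ->  (b_n) - (a_n) = -a_n + b_n   [not conserved]
(C) 2*a_n + b_n  ->  2*(b_n) + (a_n) = a_n + 2*b_n   [not conserved]
(D) a_n^2 - b_n^2  ->  (b_n)^2 - (a_n)^2 = -a_n^2 + b_n^2   [not conserved]

Only (A) a_n*b_n returns to itself after one step, so it is the conserved quantity.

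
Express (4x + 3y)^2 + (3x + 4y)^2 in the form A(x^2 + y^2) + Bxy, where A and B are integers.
25(x^2 + y^2) + 48xy

Expanding: (4x + 3y)^2 = 16x^2 + 24xy + 9y^2
(3x + 4y)^2 = 9x^2 + 24xy + 16y^2
Sum = (16+9)(x^2+y^2) + 48xy = 25(x^2 + y^2) + 48xy
This is symmetric in x and y.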